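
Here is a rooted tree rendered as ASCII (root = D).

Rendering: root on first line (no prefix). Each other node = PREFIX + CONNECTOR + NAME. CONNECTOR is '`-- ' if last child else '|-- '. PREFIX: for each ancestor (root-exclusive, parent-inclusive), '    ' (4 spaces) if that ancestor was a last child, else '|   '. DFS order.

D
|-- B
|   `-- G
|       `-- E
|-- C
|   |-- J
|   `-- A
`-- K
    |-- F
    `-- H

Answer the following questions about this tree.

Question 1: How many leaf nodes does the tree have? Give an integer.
Leaves (nodes with no children): A, E, F, H, J

Answer: 5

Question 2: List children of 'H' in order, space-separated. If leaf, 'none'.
Answer: none

Derivation:
Node H's children (from adjacency): (leaf)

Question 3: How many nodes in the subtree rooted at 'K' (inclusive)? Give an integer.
Answer: 3

Derivation:
Subtree rooted at K contains: F, H, K
Count = 3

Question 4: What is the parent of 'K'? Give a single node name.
Answer: D

Derivation:
Scan adjacency: K appears as child of D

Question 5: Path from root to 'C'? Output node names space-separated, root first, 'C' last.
Walk down from root: D -> C

Answer: D C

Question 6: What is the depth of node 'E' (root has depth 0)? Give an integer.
Answer: 3

Derivation:
Path from root to E: D -> B -> G -> E
Depth = number of edges = 3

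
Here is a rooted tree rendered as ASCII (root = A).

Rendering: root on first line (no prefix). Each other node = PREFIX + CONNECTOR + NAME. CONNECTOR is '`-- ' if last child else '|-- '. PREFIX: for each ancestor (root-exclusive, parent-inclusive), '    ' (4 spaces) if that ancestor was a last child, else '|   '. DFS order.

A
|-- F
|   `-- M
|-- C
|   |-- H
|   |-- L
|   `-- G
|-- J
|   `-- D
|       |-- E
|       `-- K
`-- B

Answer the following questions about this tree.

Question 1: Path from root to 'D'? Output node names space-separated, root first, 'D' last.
Answer: A J D

Derivation:
Walk down from root: A -> J -> D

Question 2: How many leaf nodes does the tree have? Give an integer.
Leaves (nodes with no children): B, E, G, H, K, L, M

Answer: 7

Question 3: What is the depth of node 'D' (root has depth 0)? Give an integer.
Answer: 2

Derivation:
Path from root to D: A -> J -> D
Depth = number of edges = 2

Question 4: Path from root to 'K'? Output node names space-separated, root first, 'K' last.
Walk down from root: A -> J -> D -> K

Answer: A J D K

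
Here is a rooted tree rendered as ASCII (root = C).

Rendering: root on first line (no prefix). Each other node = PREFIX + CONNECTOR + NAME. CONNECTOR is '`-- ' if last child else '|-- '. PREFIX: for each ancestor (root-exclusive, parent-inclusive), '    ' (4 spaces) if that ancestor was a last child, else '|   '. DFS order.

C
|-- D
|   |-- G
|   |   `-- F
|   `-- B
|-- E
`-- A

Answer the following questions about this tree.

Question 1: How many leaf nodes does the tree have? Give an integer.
Answer: 4

Derivation:
Leaves (nodes with no children): A, B, E, F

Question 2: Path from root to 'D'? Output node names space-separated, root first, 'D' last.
Walk down from root: C -> D

Answer: C D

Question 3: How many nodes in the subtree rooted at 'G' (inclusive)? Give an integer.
Answer: 2

Derivation:
Subtree rooted at G contains: F, G
Count = 2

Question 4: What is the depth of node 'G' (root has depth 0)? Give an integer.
Path from root to G: C -> D -> G
Depth = number of edges = 2

Answer: 2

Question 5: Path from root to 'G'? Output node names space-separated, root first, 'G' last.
Walk down from root: C -> D -> G

Answer: C D G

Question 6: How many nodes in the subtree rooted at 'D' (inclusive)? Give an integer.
Subtree rooted at D contains: B, D, F, G
Count = 4

Answer: 4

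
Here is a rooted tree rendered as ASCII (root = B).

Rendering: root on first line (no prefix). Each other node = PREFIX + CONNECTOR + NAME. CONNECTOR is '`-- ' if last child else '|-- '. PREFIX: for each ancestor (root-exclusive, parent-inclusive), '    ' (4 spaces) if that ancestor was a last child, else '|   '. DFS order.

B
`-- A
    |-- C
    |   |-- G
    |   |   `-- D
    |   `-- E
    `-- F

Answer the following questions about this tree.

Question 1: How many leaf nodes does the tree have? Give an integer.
Leaves (nodes with no children): D, E, F

Answer: 3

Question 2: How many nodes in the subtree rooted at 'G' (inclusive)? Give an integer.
Subtree rooted at G contains: D, G
Count = 2

Answer: 2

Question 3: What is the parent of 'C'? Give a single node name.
Scan adjacency: C appears as child of A

Answer: A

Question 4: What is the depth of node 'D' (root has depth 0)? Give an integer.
Answer: 4

Derivation:
Path from root to D: B -> A -> C -> G -> D
Depth = number of edges = 4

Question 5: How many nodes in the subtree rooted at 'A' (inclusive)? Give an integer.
Subtree rooted at A contains: A, C, D, E, F, G
Count = 6

Answer: 6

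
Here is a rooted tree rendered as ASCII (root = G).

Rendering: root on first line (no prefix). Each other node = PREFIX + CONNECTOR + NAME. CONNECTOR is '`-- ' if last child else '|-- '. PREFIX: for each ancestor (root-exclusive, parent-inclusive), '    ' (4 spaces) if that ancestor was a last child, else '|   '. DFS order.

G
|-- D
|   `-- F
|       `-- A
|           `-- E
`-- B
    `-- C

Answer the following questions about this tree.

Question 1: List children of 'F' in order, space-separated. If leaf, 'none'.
Node F's children (from adjacency): A

Answer: A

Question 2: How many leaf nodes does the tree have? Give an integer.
Answer: 2

Derivation:
Leaves (nodes with no children): C, E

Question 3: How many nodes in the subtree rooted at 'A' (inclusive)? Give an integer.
Subtree rooted at A contains: A, E
Count = 2

Answer: 2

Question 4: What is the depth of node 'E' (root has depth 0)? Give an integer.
Answer: 4

Derivation:
Path from root to E: G -> D -> F -> A -> E
Depth = number of edges = 4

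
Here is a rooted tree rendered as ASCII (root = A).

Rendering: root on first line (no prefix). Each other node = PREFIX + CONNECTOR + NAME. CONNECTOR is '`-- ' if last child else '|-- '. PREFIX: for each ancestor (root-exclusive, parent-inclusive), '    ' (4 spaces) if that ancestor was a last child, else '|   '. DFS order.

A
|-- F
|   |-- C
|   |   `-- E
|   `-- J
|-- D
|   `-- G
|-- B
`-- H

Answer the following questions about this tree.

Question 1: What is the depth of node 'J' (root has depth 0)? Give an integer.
Path from root to J: A -> F -> J
Depth = number of edges = 2

Answer: 2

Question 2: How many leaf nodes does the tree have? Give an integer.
Answer: 5

Derivation:
Leaves (nodes with no children): B, E, G, H, J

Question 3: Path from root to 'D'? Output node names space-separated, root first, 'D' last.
Answer: A D

Derivation:
Walk down from root: A -> D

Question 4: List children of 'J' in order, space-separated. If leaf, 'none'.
Node J's children (from adjacency): (leaf)

Answer: none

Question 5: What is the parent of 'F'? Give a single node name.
Scan adjacency: F appears as child of A

Answer: A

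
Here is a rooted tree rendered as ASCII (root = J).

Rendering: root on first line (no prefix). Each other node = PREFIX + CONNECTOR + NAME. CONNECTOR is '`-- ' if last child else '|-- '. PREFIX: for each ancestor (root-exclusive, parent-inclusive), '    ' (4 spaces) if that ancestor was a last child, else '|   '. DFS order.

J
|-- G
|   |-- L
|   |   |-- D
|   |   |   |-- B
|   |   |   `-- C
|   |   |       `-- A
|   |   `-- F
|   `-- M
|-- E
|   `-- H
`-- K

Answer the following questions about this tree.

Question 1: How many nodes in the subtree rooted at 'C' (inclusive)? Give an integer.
Answer: 2

Derivation:
Subtree rooted at C contains: A, C
Count = 2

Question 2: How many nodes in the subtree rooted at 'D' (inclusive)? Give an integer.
Subtree rooted at D contains: A, B, C, D
Count = 4

Answer: 4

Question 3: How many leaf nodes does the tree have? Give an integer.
Answer: 6

Derivation:
Leaves (nodes with no children): A, B, F, H, K, M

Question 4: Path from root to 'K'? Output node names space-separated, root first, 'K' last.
Walk down from root: J -> K

Answer: J K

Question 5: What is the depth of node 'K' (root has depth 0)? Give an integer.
Path from root to K: J -> K
Depth = number of edges = 1

Answer: 1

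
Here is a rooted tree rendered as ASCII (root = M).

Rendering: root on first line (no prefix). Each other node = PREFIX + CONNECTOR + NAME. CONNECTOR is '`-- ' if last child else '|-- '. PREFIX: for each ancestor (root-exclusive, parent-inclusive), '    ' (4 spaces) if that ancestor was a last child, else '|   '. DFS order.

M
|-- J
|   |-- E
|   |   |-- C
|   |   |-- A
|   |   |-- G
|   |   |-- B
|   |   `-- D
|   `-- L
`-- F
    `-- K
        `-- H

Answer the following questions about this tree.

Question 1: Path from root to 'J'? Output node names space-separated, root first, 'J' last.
Walk down from root: M -> J

Answer: M J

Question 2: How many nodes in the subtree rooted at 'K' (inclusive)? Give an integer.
Answer: 2

Derivation:
Subtree rooted at K contains: H, K
Count = 2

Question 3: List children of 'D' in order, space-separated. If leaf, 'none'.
Answer: none

Derivation:
Node D's children (from adjacency): (leaf)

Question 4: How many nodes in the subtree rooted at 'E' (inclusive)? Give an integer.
Subtree rooted at E contains: A, B, C, D, E, G
Count = 6

Answer: 6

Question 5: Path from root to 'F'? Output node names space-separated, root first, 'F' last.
Answer: M F

Derivation:
Walk down from root: M -> F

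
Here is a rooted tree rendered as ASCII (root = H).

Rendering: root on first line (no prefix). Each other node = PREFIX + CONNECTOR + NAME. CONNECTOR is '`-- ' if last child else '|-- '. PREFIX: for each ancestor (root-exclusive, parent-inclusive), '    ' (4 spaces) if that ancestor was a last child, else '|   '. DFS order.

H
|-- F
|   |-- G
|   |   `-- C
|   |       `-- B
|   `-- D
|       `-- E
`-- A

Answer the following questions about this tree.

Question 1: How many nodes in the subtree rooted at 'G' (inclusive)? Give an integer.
Answer: 3

Derivation:
Subtree rooted at G contains: B, C, G
Count = 3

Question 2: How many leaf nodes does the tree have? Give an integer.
Leaves (nodes with no children): A, B, E

Answer: 3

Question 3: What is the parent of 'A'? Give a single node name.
Answer: H

Derivation:
Scan adjacency: A appears as child of H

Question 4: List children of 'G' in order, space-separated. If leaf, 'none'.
Node G's children (from adjacency): C

Answer: C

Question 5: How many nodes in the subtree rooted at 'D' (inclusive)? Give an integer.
Subtree rooted at D contains: D, E
Count = 2

Answer: 2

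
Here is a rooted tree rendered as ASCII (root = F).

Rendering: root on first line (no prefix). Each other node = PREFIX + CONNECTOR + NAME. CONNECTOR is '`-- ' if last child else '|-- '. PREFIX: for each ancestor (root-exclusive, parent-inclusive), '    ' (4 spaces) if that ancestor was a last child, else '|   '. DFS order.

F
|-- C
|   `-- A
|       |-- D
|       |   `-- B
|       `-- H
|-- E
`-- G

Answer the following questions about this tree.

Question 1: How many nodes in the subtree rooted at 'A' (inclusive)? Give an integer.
Answer: 4

Derivation:
Subtree rooted at A contains: A, B, D, H
Count = 4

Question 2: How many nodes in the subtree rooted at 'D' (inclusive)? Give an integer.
Answer: 2

Derivation:
Subtree rooted at D contains: B, D
Count = 2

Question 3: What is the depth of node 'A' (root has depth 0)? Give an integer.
Answer: 2

Derivation:
Path from root to A: F -> C -> A
Depth = number of edges = 2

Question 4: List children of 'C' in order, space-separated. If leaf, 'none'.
Answer: A

Derivation:
Node C's children (from adjacency): A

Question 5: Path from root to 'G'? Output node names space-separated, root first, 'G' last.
Walk down from root: F -> G

Answer: F G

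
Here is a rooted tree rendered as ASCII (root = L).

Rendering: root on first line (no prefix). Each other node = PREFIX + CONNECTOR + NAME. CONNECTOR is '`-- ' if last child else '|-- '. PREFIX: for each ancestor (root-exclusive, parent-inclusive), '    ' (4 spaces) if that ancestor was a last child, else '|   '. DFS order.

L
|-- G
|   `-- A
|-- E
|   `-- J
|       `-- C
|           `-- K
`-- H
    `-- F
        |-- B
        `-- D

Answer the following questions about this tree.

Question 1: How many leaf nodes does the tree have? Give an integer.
Leaves (nodes with no children): A, B, D, K

Answer: 4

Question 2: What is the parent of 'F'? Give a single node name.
Answer: H

Derivation:
Scan adjacency: F appears as child of H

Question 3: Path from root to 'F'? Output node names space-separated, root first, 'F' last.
Walk down from root: L -> H -> F

Answer: L H F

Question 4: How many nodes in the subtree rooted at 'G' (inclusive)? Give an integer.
Subtree rooted at G contains: A, G
Count = 2

Answer: 2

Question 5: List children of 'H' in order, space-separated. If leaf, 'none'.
Node H's children (from adjacency): F

Answer: F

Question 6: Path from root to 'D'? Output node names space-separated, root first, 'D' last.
Walk down from root: L -> H -> F -> D

Answer: L H F D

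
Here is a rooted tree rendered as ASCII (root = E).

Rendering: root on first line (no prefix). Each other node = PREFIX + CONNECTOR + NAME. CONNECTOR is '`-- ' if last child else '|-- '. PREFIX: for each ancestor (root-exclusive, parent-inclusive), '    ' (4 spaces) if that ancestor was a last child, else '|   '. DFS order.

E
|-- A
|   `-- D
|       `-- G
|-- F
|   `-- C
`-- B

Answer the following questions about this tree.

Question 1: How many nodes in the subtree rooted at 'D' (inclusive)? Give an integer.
Subtree rooted at D contains: D, G
Count = 2

Answer: 2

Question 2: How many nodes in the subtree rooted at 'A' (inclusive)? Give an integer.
Answer: 3

Derivation:
Subtree rooted at A contains: A, D, G
Count = 3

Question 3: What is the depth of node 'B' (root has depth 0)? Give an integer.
Answer: 1

Derivation:
Path from root to B: E -> B
Depth = number of edges = 1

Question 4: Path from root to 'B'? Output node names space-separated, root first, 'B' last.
Answer: E B

Derivation:
Walk down from root: E -> B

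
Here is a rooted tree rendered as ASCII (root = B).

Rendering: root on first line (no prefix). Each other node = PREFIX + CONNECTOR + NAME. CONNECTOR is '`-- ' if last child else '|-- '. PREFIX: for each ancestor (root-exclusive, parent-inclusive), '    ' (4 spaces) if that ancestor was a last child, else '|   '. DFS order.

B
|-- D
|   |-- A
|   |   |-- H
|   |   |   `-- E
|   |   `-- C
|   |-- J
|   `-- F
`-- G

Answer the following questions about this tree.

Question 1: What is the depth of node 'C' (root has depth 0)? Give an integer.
Answer: 3

Derivation:
Path from root to C: B -> D -> A -> C
Depth = number of edges = 3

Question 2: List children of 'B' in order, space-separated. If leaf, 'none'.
Node B's children (from adjacency): D, G

Answer: D G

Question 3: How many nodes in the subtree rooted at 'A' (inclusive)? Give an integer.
Subtree rooted at A contains: A, C, E, H
Count = 4

Answer: 4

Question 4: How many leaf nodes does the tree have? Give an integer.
Leaves (nodes with no children): C, E, F, G, J

Answer: 5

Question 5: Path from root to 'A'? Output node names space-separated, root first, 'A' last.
Walk down from root: B -> D -> A

Answer: B D A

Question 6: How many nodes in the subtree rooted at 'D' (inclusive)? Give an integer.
Subtree rooted at D contains: A, C, D, E, F, H, J
Count = 7

Answer: 7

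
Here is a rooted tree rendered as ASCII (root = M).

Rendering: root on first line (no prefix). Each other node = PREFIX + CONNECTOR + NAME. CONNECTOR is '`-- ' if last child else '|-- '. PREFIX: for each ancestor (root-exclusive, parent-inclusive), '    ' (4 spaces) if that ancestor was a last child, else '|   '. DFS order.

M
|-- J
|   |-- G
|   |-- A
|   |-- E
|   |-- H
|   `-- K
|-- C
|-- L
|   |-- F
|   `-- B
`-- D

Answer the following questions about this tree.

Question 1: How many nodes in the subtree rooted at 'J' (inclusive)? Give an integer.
Answer: 6

Derivation:
Subtree rooted at J contains: A, E, G, H, J, K
Count = 6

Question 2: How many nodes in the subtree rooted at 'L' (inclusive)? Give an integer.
Subtree rooted at L contains: B, F, L
Count = 3

Answer: 3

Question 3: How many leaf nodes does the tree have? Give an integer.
Answer: 9

Derivation:
Leaves (nodes with no children): A, B, C, D, E, F, G, H, K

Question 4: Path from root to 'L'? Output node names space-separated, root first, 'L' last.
Walk down from root: M -> L

Answer: M L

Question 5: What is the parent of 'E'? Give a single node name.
Scan adjacency: E appears as child of J

Answer: J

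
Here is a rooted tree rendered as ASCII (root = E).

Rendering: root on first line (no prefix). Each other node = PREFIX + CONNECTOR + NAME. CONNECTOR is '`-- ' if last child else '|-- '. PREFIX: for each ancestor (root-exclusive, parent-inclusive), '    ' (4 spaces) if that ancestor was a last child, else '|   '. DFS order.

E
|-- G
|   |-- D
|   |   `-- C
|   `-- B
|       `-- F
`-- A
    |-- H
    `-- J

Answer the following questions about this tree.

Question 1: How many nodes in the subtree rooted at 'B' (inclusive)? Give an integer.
Answer: 2

Derivation:
Subtree rooted at B contains: B, F
Count = 2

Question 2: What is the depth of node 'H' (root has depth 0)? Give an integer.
Path from root to H: E -> A -> H
Depth = number of edges = 2

Answer: 2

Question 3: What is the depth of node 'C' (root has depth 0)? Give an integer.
Answer: 3

Derivation:
Path from root to C: E -> G -> D -> C
Depth = number of edges = 3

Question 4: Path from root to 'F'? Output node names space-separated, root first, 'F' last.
Answer: E G B F

Derivation:
Walk down from root: E -> G -> B -> F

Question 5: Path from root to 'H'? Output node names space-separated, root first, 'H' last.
Answer: E A H

Derivation:
Walk down from root: E -> A -> H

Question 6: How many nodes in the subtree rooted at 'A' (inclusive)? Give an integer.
Answer: 3

Derivation:
Subtree rooted at A contains: A, H, J
Count = 3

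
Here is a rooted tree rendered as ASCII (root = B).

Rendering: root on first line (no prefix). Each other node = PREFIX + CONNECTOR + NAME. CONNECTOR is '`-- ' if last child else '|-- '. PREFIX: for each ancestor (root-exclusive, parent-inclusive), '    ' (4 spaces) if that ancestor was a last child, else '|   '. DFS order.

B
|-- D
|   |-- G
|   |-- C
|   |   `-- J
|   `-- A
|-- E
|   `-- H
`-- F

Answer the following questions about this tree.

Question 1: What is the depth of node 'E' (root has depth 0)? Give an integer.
Path from root to E: B -> E
Depth = number of edges = 1

Answer: 1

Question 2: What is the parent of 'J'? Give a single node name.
Scan adjacency: J appears as child of C

Answer: C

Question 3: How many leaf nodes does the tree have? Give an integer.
Leaves (nodes with no children): A, F, G, H, J

Answer: 5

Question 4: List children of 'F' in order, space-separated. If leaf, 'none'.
Node F's children (from adjacency): (leaf)

Answer: none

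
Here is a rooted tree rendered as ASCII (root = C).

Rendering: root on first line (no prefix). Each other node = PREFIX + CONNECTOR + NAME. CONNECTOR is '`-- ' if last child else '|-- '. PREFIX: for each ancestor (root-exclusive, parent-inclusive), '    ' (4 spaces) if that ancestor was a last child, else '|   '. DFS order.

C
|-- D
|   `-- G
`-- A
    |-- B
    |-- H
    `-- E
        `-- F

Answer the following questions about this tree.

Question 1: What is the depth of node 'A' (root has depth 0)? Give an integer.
Path from root to A: C -> A
Depth = number of edges = 1

Answer: 1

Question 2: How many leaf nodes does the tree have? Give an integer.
Answer: 4

Derivation:
Leaves (nodes with no children): B, F, G, H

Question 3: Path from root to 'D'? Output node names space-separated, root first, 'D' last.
Walk down from root: C -> D

Answer: C D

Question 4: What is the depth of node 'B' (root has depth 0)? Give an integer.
Path from root to B: C -> A -> B
Depth = number of edges = 2

Answer: 2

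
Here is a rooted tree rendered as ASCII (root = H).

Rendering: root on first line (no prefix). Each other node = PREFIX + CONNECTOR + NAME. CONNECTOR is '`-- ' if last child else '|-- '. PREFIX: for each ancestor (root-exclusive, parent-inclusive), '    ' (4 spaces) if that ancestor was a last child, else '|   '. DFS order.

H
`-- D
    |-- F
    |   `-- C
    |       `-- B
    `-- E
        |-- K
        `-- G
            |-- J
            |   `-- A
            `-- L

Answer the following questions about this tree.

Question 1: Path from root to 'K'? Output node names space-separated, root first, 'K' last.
Walk down from root: H -> D -> E -> K

Answer: H D E K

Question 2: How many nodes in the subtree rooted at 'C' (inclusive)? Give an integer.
Subtree rooted at C contains: B, C
Count = 2

Answer: 2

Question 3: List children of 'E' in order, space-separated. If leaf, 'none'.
Node E's children (from adjacency): K, G

Answer: K G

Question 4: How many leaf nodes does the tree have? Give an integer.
Leaves (nodes with no children): A, B, K, L

Answer: 4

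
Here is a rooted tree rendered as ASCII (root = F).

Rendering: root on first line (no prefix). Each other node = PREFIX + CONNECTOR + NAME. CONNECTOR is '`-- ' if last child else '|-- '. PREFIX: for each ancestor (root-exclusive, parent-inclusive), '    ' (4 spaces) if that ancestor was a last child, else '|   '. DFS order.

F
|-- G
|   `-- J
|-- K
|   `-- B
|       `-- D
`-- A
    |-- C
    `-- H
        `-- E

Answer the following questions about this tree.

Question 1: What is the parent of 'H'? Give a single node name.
Scan adjacency: H appears as child of A

Answer: A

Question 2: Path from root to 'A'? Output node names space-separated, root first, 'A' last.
Answer: F A

Derivation:
Walk down from root: F -> A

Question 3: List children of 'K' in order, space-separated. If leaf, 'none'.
Node K's children (from adjacency): B

Answer: B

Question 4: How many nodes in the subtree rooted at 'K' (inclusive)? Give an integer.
Subtree rooted at K contains: B, D, K
Count = 3

Answer: 3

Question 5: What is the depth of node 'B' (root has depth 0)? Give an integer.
Answer: 2

Derivation:
Path from root to B: F -> K -> B
Depth = number of edges = 2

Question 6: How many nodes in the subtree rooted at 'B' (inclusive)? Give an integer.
Answer: 2

Derivation:
Subtree rooted at B contains: B, D
Count = 2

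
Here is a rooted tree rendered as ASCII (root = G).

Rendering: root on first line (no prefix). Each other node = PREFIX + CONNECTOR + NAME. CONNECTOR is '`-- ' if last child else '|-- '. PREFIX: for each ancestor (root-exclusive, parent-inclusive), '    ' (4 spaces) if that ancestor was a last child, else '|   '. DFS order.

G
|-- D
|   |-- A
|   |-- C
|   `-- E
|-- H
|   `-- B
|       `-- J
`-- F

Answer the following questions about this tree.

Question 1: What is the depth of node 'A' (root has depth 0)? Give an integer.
Answer: 2

Derivation:
Path from root to A: G -> D -> A
Depth = number of edges = 2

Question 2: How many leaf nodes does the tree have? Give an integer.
Answer: 5

Derivation:
Leaves (nodes with no children): A, C, E, F, J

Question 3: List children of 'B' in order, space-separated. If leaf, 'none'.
Node B's children (from adjacency): J

Answer: J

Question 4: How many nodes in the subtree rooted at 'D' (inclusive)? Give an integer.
Subtree rooted at D contains: A, C, D, E
Count = 4

Answer: 4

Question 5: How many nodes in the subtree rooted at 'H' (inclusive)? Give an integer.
Answer: 3

Derivation:
Subtree rooted at H contains: B, H, J
Count = 3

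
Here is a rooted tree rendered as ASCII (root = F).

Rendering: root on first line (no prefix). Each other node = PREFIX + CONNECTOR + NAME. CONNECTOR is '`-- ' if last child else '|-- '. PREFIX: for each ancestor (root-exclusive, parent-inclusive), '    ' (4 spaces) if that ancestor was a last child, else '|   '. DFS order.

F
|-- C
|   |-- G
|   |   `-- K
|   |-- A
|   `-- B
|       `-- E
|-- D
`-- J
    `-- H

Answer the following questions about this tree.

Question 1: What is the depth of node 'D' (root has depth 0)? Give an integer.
Answer: 1

Derivation:
Path from root to D: F -> D
Depth = number of edges = 1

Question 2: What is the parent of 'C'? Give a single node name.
Answer: F

Derivation:
Scan adjacency: C appears as child of F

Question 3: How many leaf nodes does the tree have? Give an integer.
Leaves (nodes with no children): A, D, E, H, K

Answer: 5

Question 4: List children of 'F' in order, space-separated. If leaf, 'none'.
Node F's children (from adjacency): C, D, J

Answer: C D J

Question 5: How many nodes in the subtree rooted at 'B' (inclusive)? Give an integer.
Subtree rooted at B contains: B, E
Count = 2

Answer: 2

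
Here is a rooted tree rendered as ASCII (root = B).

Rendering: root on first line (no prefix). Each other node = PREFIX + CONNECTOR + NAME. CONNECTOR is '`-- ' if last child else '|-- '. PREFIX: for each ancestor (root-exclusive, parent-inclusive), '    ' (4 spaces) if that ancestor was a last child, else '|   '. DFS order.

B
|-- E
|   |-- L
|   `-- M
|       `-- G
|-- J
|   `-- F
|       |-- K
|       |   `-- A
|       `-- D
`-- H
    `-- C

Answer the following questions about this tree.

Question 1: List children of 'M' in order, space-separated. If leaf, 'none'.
Node M's children (from adjacency): G

Answer: G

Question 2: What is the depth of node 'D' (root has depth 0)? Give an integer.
Answer: 3

Derivation:
Path from root to D: B -> J -> F -> D
Depth = number of edges = 3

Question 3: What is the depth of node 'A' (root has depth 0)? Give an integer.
Path from root to A: B -> J -> F -> K -> A
Depth = number of edges = 4

Answer: 4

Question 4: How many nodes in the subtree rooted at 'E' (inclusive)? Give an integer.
Subtree rooted at E contains: E, G, L, M
Count = 4

Answer: 4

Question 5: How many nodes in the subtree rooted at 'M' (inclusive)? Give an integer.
Subtree rooted at M contains: G, M
Count = 2

Answer: 2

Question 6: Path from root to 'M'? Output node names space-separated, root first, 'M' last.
Walk down from root: B -> E -> M

Answer: B E M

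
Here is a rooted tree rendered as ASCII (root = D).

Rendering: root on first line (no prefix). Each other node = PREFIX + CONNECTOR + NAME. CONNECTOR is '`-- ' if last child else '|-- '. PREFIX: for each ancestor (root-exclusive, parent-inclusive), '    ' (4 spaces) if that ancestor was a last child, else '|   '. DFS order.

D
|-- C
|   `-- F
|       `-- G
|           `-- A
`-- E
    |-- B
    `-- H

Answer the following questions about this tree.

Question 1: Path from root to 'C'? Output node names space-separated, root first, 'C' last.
Answer: D C

Derivation:
Walk down from root: D -> C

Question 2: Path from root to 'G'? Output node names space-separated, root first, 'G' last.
Answer: D C F G

Derivation:
Walk down from root: D -> C -> F -> G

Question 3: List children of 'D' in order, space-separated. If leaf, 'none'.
Answer: C E

Derivation:
Node D's children (from adjacency): C, E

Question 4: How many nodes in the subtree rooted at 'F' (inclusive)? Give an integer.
Subtree rooted at F contains: A, F, G
Count = 3

Answer: 3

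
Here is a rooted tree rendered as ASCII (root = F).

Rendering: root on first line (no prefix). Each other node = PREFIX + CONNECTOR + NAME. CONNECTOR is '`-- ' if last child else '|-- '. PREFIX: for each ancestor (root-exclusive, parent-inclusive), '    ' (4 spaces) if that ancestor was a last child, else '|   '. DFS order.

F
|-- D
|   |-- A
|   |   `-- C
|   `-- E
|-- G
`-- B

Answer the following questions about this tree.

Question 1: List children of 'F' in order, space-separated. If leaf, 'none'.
Node F's children (from adjacency): D, G, B

Answer: D G B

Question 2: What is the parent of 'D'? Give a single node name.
Scan adjacency: D appears as child of F

Answer: F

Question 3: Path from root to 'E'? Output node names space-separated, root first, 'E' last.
Walk down from root: F -> D -> E

Answer: F D E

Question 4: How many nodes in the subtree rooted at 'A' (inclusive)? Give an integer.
Answer: 2

Derivation:
Subtree rooted at A contains: A, C
Count = 2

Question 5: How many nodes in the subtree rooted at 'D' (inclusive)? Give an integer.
Subtree rooted at D contains: A, C, D, E
Count = 4

Answer: 4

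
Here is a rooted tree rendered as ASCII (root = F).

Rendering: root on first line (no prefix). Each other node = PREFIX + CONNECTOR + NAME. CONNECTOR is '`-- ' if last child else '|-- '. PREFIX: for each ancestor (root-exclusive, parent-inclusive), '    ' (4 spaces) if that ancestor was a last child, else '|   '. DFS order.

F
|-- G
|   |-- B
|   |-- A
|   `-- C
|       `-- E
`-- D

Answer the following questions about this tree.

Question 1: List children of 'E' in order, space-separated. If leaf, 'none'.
Node E's children (from adjacency): (leaf)

Answer: none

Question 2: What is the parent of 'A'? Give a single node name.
Answer: G

Derivation:
Scan adjacency: A appears as child of G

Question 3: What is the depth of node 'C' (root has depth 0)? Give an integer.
Path from root to C: F -> G -> C
Depth = number of edges = 2

Answer: 2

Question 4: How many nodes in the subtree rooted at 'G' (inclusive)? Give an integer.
Answer: 5

Derivation:
Subtree rooted at G contains: A, B, C, E, G
Count = 5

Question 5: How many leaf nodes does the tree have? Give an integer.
Answer: 4

Derivation:
Leaves (nodes with no children): A, B, D, E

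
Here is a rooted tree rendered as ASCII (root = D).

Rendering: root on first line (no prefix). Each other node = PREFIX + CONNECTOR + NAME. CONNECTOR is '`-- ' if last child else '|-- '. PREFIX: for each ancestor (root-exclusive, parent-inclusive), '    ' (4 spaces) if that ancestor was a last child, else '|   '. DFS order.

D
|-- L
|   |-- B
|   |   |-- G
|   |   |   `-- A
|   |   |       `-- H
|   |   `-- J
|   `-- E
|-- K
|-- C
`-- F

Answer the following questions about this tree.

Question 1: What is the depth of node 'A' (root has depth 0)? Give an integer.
Answer: 4

Derivation:
Path from root to A: D -> L -> B -> G -> A
Depth = number of edges = 4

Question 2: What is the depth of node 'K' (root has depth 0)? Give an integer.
Answer: 1

Derivation:
Path from root to K: D -> K
Depth = number of edges = 1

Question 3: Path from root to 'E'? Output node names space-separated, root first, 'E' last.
Walk down from root: D -> L -> E

Answer: D L E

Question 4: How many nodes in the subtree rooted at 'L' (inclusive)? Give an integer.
Answer: 7

Derivation:
Subtree rooted at L contains: A, B, E, G, H, J, L
Count = 7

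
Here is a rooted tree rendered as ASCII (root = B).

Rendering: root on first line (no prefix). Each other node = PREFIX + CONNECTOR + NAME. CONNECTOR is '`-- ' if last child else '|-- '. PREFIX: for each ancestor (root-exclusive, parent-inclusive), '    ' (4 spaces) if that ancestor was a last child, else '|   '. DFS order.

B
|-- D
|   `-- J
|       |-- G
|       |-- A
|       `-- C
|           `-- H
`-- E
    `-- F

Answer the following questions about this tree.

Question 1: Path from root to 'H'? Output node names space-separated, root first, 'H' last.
Answer: B D J C H

Derivation:
Walk down from root: B -> D -> J -> C -> H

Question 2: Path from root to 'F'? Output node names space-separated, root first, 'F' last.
Answer: B E F

Derivation:
Walk down from root: B -> E -> F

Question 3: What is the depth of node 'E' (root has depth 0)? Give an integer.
Path from root to E: B -> E
Depth = number of edges = 1

Answer: 1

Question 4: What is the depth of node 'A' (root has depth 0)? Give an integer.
Answer: 3

Derivation:
Path from root to A: B -> D -> J -> A
Depth = number of edges = 3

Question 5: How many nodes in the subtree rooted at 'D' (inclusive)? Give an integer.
Subtree rooted at D contains: A, C, D, G, H, J
Count = 6

Answer: 6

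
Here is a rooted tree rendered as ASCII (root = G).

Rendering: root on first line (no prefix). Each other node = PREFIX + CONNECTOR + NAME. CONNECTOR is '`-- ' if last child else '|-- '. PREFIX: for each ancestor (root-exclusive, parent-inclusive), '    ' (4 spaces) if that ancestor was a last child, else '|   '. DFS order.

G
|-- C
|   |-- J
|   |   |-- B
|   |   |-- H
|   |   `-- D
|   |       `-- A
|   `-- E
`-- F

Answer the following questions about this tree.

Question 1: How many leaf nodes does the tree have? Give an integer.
Leaves (nodes with no children): A, B, E, F, H

Answer: 5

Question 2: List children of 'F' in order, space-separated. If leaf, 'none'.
Node F's children (from adjacency): (leaf)

Answer: none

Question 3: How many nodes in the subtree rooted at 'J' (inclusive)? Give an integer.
Answer: 5

Derivation:
Subtree rooted at J contains: A, B, D, H, J
Count = 5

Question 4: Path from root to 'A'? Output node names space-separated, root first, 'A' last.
Answer: G C J D A

Derivation:
Walk down from root: G -> C -> J -> D -> A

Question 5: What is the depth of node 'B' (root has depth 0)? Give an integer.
Path from root to B: G -> C -> J -> B
Depth = number of edges = 3

Answer: 3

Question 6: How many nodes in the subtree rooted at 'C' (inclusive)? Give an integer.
Subtree rooted at C contains: A, B, C, D, E, H, J
Count = 7

Answer: 7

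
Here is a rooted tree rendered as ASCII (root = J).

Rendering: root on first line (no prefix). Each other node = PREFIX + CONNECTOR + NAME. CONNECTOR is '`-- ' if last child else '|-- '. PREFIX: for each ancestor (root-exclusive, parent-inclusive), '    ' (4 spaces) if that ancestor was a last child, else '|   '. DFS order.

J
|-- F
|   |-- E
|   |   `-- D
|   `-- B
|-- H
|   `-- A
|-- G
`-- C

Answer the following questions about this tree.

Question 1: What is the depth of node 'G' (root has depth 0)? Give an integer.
Answer: 1

Derivation:
Path from root to G: J -> G
Depth = number of edges = 1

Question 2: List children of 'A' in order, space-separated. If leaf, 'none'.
Node A's children (from adjacency): (leaf)

Answer: none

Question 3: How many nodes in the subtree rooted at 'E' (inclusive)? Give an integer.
Answer: 2

Derivation:
Subtree rooted at E contains: D, E
Count = 2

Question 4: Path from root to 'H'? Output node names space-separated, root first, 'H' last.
Walk down from root: J -> H

Answer: J H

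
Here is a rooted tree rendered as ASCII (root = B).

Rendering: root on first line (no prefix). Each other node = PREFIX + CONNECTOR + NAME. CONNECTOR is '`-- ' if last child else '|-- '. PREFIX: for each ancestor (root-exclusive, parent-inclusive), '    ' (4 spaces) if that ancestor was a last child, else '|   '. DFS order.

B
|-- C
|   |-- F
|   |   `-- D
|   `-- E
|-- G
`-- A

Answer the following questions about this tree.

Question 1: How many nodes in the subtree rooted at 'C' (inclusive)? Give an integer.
Subtree rooted at C contains: C, D, E, F
Count = 4

Answer: 4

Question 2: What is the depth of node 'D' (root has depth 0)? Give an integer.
Answer: 3

Derivation:
Path from root to D: B -> C -> F -> D
Depth = number of edges = 3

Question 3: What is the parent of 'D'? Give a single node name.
Scan adjacency: D appears as child of F

Answer: F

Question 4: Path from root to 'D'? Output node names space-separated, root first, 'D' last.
Answer: B C F D

Derivation:
Walk down from root: B -> C -> F -> D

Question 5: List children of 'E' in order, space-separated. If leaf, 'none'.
Answer: none

Derivation:
Node E's children (from adjacency): (leaf)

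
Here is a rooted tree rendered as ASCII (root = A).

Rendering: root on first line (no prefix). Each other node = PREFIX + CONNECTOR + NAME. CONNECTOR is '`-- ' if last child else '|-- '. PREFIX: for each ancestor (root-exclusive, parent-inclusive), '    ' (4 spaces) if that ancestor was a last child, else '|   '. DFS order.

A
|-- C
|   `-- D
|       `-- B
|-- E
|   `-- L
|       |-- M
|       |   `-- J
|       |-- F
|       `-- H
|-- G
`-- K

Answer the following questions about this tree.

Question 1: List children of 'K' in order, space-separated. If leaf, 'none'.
Node K's children (from adjacency): (leaf)

Answer: none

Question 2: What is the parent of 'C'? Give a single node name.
Scan adjacency: C appears as child of A

Answer: A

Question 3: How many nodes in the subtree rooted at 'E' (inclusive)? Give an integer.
Subtree rooted at E contains: E, F, H, J, L, M
Count = 6

Answer: 6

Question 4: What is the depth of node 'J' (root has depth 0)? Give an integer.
Path from root to J: A -> E -> L -> M -> J
Depth = number of edges = 4

Answer: 4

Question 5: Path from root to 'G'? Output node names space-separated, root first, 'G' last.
Answer: A G

Derivation:
Walk down from root: A -> G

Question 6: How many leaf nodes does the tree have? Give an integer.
Leaves (nodes with no children): B, F, G, H, J, K

Answer: 6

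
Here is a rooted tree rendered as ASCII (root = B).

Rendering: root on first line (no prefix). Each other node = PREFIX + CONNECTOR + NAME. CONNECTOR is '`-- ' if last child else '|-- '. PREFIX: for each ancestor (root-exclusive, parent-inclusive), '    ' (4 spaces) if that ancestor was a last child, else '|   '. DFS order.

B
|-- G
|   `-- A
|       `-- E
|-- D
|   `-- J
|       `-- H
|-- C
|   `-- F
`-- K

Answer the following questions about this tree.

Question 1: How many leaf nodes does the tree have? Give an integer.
Leaves (nodes with no children): E, F, H, K

Answer: 4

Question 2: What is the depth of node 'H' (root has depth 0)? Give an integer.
Path from root to H: B -> D -> J -> H
Depth = number of edges = 3

Answer: 3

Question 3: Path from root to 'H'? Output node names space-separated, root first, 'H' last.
Walk down from root: B -> D -> J -> H

Answer: B D J H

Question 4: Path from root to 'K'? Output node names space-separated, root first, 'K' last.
Answer: B K

Derivation:
Walk down from root: B -> K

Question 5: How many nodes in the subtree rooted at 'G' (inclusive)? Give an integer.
Answer: 3

Derivation:
Subtree rooted at G contains: A, E, G
Count = 3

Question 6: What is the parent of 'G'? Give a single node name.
Answer: B

Derivation:
Scan adjacency: G appears as child of B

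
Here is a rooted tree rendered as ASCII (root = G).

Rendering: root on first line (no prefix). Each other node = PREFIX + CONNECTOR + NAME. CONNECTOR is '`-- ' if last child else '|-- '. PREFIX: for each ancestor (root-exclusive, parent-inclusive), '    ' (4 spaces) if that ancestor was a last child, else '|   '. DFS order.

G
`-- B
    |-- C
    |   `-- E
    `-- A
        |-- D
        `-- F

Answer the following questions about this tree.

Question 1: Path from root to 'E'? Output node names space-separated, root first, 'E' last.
Walk down from root: G -> B -> C -> E

Answer: G B C E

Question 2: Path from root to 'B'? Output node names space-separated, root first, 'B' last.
Answer: G B

Derivation:
Walk down from root: G -> B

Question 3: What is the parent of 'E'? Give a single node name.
Answer: C

Derivation:
Scan adjacency: E appears as child of C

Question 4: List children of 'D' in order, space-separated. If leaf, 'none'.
Answer: none

Derivation:
Node D's children (from adjacency): (leaf)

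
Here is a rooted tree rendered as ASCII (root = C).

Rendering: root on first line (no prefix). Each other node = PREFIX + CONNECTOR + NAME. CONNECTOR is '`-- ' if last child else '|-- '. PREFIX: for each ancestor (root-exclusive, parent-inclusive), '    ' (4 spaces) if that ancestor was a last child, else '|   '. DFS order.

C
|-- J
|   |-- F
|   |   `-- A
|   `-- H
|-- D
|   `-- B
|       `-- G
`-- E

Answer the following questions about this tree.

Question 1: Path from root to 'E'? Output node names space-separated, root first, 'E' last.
Walk down from root: C -> E

Answer: C E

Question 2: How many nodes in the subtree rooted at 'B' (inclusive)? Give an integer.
Answer: 2

Derivation:
Subtree rooted at B contains: B, G
Count = 2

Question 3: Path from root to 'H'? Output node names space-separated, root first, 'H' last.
Walk down from root: C -> J -> H

Answer: C J H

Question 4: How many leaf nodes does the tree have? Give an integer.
Answer: 4

Derivation:
Leaves (nodes with no children): A, E, G, H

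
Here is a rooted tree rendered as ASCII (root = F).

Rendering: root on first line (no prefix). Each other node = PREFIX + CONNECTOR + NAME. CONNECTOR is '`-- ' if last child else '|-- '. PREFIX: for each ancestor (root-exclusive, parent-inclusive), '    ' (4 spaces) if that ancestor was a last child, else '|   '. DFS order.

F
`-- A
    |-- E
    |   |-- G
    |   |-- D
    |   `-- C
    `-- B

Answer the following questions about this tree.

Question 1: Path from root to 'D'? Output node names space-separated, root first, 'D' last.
Walk down from root: F -> A -> E -> D

Answer: F A E D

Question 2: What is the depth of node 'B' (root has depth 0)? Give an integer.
Answer: 2

Derivation:
Path from root to B: F -> A -> B
Depth = number of edges = 2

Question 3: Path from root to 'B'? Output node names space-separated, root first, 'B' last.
Answer: F A B

Derivation:
Walk down from root: F -> A -> B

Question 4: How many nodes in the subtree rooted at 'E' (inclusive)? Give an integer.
Answer: 4

Derivation:
Subtree rooted at E contains: C, D, E, G
Count = 4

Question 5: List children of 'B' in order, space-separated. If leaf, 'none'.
Node B's children (from adjacency): (leaf)

Answer: none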